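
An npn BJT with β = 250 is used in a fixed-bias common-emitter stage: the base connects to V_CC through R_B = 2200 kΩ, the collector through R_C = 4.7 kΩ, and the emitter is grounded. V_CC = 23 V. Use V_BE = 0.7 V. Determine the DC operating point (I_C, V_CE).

Base loop: V_CC = I_B·R_B + V_BE, so I_B = (23 − 0.7)/2200 kΩ = 0.0101 mA.
In the active region I_C = β·I_B = 250 × 0.0101 = 2.53 mA.
Collector loop: V_CE = V_CC − I_C·R_C = 23 − 2.53×4.7 = 11.1 V.
Since V_CE = 11.1 V > V_CE(sat) ≈ 0.2 V, the transistor is in the active region as assumed.

I_C ≈ 2.5 mA, V_CE ≈ 11 V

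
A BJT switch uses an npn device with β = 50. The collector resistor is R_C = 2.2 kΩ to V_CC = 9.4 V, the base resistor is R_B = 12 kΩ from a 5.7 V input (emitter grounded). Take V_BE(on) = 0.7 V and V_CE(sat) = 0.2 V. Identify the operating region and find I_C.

Assume active: I_B = (5.7 − 0.7)/12 = 0.417 mA, giving I_C = β·I_B = 20.8 mA.
But then V_CE = 9.4 − 20.8×2.2 = -36.4 V < V_CE(sat) = 0.2 V — impossible in the active region.
So the transistor is saturated. With V_CE = 0.2 V, I_C = (V_CC − 0.2)/R_C = 9.2/2.2 = 4.18 mA.
Check: β·I_B = 20.8 mA > I_C = 4.18 mA, confirming saturation.

saturation; I_C ≈ 4.2 mA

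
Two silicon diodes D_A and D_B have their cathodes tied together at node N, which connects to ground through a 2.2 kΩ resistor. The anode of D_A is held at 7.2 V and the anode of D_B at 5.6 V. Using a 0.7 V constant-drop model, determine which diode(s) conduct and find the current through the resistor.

Assume both conduct. Then node N would need to be at both 7.2−0.7 = 6.5 V and 5.6−0.7 = 4.9 V, which is impossible.
Assume only D_A conducts: V_N = 7.2 − 0.7 = 6.5 V, so I_R = 6.5/2.2 = 2.95 mA.
Check D_B: its anode-to-cathode voltage is 5.6 − 6.5 = -0.9 V < 0.7 V, so it is off. The assumption is consistent.

Only D_A conducts; I_R ≈ 3 mA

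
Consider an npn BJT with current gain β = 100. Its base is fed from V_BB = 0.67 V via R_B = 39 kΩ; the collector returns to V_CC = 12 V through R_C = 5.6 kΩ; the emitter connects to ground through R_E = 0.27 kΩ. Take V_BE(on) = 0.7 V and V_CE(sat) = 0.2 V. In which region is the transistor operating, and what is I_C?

cutoff; I_C ≈ 0

V_BB = 0.67 V ≤ V_BE(on) = 0.7 V, so the base-emitter junction is not forward biased.
The transistor is in cutoff: I_B = I_C = 0.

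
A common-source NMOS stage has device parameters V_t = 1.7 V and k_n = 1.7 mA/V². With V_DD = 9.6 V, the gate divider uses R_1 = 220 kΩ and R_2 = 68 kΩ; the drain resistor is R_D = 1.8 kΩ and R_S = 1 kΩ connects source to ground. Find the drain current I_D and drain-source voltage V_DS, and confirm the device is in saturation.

I_D ≈ 0.15 mA, V_DS ≈ 9.2 V

V_G = V_DD·R_2/(R_1+R_2) = 9.6×68/288 = 2.27 V.
Assume saturation: I_D = (k_n/2)(V_GS − V_t)² with V_GS = V_G − I_D·R_S = 2.27 − 1·I_D.
Substituting gives 0.85·I_D² − 1.96·I_D + 0.273 = 0, with roots I_D = 0.149 or 2.16 mA.
The root I_D = 2.16 mA gives V_GS = 0.105 V ≤ V_t, so take I_D = 0.149 mA.
Then V_GS = 2.12 V and V_DS = V_DD − I_D(R_D+R_S) = 9.6 − 0.149×2.8 = 9.18 V.
Saturation requires V_DS ≥ V_GS − V_t = 0.418 V; 9.18 ≥ 0.418 ✓.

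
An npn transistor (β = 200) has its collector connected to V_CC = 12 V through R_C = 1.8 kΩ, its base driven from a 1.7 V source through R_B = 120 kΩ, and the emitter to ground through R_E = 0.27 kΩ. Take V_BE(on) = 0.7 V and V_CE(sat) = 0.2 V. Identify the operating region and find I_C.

Assume active. Base-emitter loop: I_B = (V_BB − V_BE)/(R_B + (β+1)R_E) = (1.7 − 0.7)/(120 + 201×0.27) = 0.00574 mA.
I_C = β·I_B = 200×0.00574 = 1.15 mA.
V_CE = V_CC − I_C·R_C − I_E·R_E = 12 − 1.15×1.8 − 1.15×0.27 = 9.62 V > V_CE(sat), so the active-region assumption holds.

active; I_C ≈ 1.1 mA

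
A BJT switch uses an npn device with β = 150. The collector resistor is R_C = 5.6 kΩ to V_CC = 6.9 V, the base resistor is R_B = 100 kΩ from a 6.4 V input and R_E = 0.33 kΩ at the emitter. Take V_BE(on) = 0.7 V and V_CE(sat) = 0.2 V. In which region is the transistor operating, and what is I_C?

saturation; I_C ≈ 1.1 mA

Assume active: I_B = (6.4 − 0.7)/(100 + 151×0.33) = 0.038 mA, I_C = β·I_B = 5.71 mA.
Then V_CE = 6.9 − 5.71×5.6 − 5.74×0.33 = -27 V < 0.2 V — the active assumption fails.
Re-solve with V_CE = 0.2 V. KCL at the emitter: V_E/R_E = (V_BB−0.7−V_E)/R_B + (V_CC−0.2−V_E)/R_C, giving V_E = 0.389 V.
I_C = (V_CC − 0.2 − V_E)/R_C = (6.7 − 0.389)/5.6 = 1.13 mA.
Check: I_B = (5.7 − 0.389)/100 = 0.0531 mA, and β·I_B = 7.97 mA > I_C, confirming saturation.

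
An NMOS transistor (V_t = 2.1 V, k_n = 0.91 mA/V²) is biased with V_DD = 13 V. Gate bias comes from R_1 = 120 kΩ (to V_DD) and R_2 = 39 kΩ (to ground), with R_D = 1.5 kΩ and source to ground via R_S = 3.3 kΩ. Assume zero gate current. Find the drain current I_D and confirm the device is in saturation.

V_G = V_DD·R_2/(R_1+R_2) = 13×39/159 = 3.19 V.
Assume saturation: I_D = (k_n/2)(V_GS − V_t)² with V_GS = V_G − I_D·R_S = 3.19 − 3.3·I_D.
Substituting gives 4.95·I_D² − 4.27·I_D + 0.539 = 0, with roots I_D = 0.154 or 0.708 mA.
The root I_D = 0.708 mA gives V_GS = 0.853 V ≤ V_t, so take I_D = 0.154 mA.
Then V_GS = 2.68 V and V_DS = V_DD − I_D(R_D+R_S) = 13 − 0.154×4.8 = 12.3 V.
Saturation requires V_DS ≥ V_GS − V_t = 0.581 V; 12.3 ≥ 0.581 ✓.

I_D ≈ 0.15 mA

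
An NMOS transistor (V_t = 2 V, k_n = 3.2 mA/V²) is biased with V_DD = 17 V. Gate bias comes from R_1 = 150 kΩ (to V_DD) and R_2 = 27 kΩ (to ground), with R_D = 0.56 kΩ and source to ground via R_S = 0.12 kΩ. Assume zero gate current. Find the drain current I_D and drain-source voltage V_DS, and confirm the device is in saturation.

V_G = V_DD·R_2/(R_1+R_2) = 17×27/177 = 2.59 V.
Assume saturation: I_D = (k_n/2)(V_GS − V_t)² with V_GS = V_G − I_D·R_S = 2.59 − 0.12·I_D.
Substituting gives 0.023·I_D² − 1.23·I_D + 0.563 = 0, with roots I_D = 0.463 or 52.8 mA.
The root I_D = 52.8 mA gives V_GS = -3.75 V ≤ V_t, so take I_D = 0.463 mA.
Then V_GS = 2.54 V and V_DS = V_DD − I_D(R_D+R_S) = 17 − 0.463×0.68 = 16.7 V.
Saturation requires V_DS ≥ V_GS − V_t = 0.538 V; 16.7 ≥ 0.538 ✓.

I_D ≈ 0.46 mA, V_DS ≈ 17 V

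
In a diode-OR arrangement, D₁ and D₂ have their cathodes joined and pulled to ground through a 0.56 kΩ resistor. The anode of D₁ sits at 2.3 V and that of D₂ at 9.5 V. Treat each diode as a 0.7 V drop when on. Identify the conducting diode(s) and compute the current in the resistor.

Assume both conduct. Then node N would need to be at both 2.3−0.7 = 1.6 V and 9.5−0.7 = 8.8 V, which is impossible.
Assume only D₂ conducts: V_N = 9.5 − 0.7 = 8.8 V, so I_R = 8.8/0.56 = 15.7 mA.
Check D₁: its anode-to-cathode voltage is 2.3 − 8.8 = -6.5 V < 0.7 V, so it is off. The assumption is consistent.

Only D₂ conducts; I_R ≈ 16 mA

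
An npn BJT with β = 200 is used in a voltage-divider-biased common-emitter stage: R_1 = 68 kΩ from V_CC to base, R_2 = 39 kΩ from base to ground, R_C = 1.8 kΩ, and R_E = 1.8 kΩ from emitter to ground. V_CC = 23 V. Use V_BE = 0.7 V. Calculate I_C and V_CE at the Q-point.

I_C ≈ 4 mA, V_CE ≈ 8.7 V

Thevenize the base divider: V_Th = V_CC·R_2/(R_1+R_2) = 23×39/107 = 8.38 V, R_Th = R_1‖R_2 = 24.8 kΩ.
Base-emitter loop: V_Th = I_B·R_Th + V_BE + (β+1)I_B·R_E, so I_B = (8.38 − 0.7) / (24.8 + 201×1.8) = 0.0199 mA.
I_C = β·I_B = 200×0.0199 = 3.97 mA, and I_E = (β+1)I_B = 3.99 mA.
V_CE = V_CC − I_C·R_C − I_E·R_E = 23 − 3.97×1.8 − 3.99×1.8 = 8.65 V.
V_CE = 8.65 V > 0.2 V confirms active-region operation.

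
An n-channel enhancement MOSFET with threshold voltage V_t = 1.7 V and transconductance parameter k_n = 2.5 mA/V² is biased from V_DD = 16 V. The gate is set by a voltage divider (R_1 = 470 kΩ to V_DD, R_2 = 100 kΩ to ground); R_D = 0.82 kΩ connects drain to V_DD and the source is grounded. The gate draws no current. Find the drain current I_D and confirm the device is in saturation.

I_D ≈ 1.5 mA

V_G = V_DD·R_2/(R_1+R_2) = 16×100/570 = 2.81 V. With the source grounded, V_GS = V_G = 2.81 V.
Assume saturation: I_D = (k_n/2)(V_GS − V_t)² = (2.5/2)×(2.81 − 1.7)² = 1.25×1.11² = 1.53 mA.
V_DS = V_DD − I_D·R_D = 16 − 1.53×0.82 = 14.7 V.
Saturation requires V_DS ≥ V_GS − V_t = 1.11 V; 14.7 ≥ 1.11 ✓.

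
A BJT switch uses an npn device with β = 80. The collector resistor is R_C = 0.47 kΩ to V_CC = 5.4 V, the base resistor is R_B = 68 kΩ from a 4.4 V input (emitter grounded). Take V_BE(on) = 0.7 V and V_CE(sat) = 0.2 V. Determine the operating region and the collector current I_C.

active; I_C ≈ 4.4 mA

Assume active. Base-emitter loop: I_B = (V_BB − V_BE)/R_B = (4.4 − 0.7)/68 = 0.0544 mA.
I_C = β·I_B = 80×0.0544 = 4.35 mA.
V_CE = V_CC − I_C·R_C = 5.4 − 4.35×0.47 = 3.35 V > V_CE(sat), so the active-region assumption holds.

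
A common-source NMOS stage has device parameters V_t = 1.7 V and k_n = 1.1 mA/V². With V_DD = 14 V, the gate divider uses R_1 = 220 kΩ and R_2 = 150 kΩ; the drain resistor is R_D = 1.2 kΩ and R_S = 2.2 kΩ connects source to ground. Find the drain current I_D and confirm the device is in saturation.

V_G = V_DD·R_2/(R_1+R_2) = 14×150/370 = 5.68 V.
Assume saturation: I_D = (k_n/2)(V_GS − V_t)² with V_GS = V_G − I_D·R_S = 5.68 − 2.2·I_D.
Substituting gives 2.66·I_D² − 10.6·I_D + 8.69 = 0, with roots I_D = 1.15 or 2.84 mA.
The root I_D = 2.84 mA gives V_GS = -0.572 V ≤ V_t, so take I_D = 1.15 mA.
Then V_GS = 3.15 V and V_DS = V_DD − I_D(R_D+R_S) = 14 − 1.15×3.4 = 10.1 V.
Saturation requires V_DS ≥ V_GS − V_t = 1.45 V; 10.1 ≥ 1.45 ✓.

I_D ≈ 1.1 mA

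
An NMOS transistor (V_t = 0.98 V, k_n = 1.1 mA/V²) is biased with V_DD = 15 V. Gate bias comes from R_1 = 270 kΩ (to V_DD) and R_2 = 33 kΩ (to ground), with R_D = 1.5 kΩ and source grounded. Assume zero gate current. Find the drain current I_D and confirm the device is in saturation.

I_D ≈ 0.24 mA

V_G = V_DD·R_2/(R_1+R_2) = 15×33/303 = 1.63 V. With the source grounded, V_GS = V_G = 1.63 V.
Assume saturation: I_D = (k_n/2)(V_GS − V_t)² = (1.1/2)×(1.63 − 0.98)² = 0.55×0.654² = 0.235 mA.
V_DS = V_DD − I_D·R_D = 15 − 0.235×1.5 = 14.6 V.
Saturation requires V_DS ≥ V_GS − V_t = 0.654 V; 14.6 ≥ 0.654 ✓.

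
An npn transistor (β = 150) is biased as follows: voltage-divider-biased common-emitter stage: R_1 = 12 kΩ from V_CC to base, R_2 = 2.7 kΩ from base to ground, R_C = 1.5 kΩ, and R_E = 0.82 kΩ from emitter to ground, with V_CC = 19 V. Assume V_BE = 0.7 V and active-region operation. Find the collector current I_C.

I_C ≈ 3.3 mA

Thevenize the base divider: V_Th = V_CC·R_2/(R_1+R_2) = 19×2.7/14.7 = 3.49 V, R_Th = R_1‖R_2 = 2.2 kΩ.
Base-emitter loop: V_Th = I_B·R_Th + V_BE + (β+1)I_B·R_E, so I_B = (3.49 − 0.7) / (2.2 + 151×0.82) = 0.0221 mA.
I_C = β·I_B = 150×0.0221 = 3.32 mA, and I_E = (β+1)I_B = 3.34 mA.
V_CE = V_CC − I_C·R_C − I_E·R_E = 19 − 3.32×1.5 − 3.34×0.82 = 11.3 V.
V_CE = 11.3 V > 0.2 V confirms active-region operation.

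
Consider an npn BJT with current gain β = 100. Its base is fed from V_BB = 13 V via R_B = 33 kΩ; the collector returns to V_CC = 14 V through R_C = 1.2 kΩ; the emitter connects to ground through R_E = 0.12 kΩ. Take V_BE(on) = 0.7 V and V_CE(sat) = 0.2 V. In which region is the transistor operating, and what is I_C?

saturation; I_C ≈ 10 mA

Assume active: I_B = (13 − 0.7)/(33 + 101×0.12) = 0.273 mA, I_C = β·I_B = 27.3 mA.
Then V_CE = 14 − 27.3×1.2 − 27.5×0.12 = -22 V < 0.2 V — the active assumption fails.
Re-solve with V_CE = 0.2 V. KCL at the emitter: V_E/R_E = (V_BB−0.7−V_E)/R_B + (V_CC−0.2−V_E)/R_C, giving V_E = 1.29 V.
I_C = (V_CC − 0.2 − V_E)/R_C = (13.8 − 1.29)/1.2 = 10.4 mA.
Check: I_B = (12.3 − 1.29)/33 = 0.334 mA, and β·I_B = 33.4 mA > I_C, confirming saturation.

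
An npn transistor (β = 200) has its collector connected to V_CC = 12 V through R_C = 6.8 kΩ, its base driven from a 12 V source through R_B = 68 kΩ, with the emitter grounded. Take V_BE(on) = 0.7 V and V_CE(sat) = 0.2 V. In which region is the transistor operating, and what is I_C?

saturation; I_C ≈ 1.7 mA

Assume active: I_B = (12 − 0.7)/68 = 0.166 mA, giving I_C = β·I_B = 33.2 mA.
But then V_CE = 12 − 33.2×6.8 = -214 V < V_CE(sat) = 0.2 V — impossible in the active region.
So the transistor is saturated. With V_CE = 0.2 V, I_C = (V_CC − 0.2)/R_C = 11.8/6.8 = 1.74 mA.
Check: β·I_B = 33.2 mA > I_C = 1.74 mA, confirming saturation.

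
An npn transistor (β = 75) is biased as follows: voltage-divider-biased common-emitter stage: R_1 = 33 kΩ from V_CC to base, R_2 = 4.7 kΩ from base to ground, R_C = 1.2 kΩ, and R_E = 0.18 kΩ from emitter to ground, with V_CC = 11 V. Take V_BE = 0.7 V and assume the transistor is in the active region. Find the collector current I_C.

I_C ≈ 2.8 mA

Thevenize the base divider: V_Th = V_CC·R_2/(R_1+R_2) = 11×4.7/37.7 = 1.37 V, R_Th = R_1‖R_2 = 4.11 kΩ.
Base-emitter loop: V_Th = I_B·R_Th + V_BE + (β+1)I_B·R_E, so I_B = (1.37 − 0.7) / (4.11 + 76×0.18) = 0.0377 mA.
I_C = β·I_B = 75×0.0377 = 2.83 mA, and I_E = (β+1)I_B = 2.87 mA.
V_CE = V_CC − I_C·R_C − I_E·R_E = 11 − 2.83×1.2 − 2.87×0.18 = 7.09 V.
V_CE = 7.09 V > 0.2 V confirms active-region operation.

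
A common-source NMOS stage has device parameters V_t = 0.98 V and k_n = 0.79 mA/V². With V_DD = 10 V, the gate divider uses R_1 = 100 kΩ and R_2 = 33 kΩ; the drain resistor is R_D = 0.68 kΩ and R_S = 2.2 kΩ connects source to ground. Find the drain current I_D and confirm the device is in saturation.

V_G = V_DD·R_2/(R_1+R_2) = 10×33/133 = 2.48 V.
Assume saturation: I_D = (k_n/2)(V_GS − V_t)² with V_GS = V_G − I_D·R_S = 2.48 − 2.2·I_D.
Substituting gives 1.91·I_D² − 3.61·I_D + 0.89 = 0, with roots I_D = 0.292 or 1.6 mA.
The root I_D = 1.6 mA gives V_GS = -1.03 V ≤ V_t, so take I_D = 0.292 mA.
Then V_GS = 1.84 V and V_DS = V_DD − I_D(R_D+R_S) = 10 − 0.292×2.88 = 9.16 V.
Saturation requires V_DS ≥ V_GS − V_t = 0.859 V; 9.16 ≥ 0.859 ✓.

I_D ≈ 0.29 mA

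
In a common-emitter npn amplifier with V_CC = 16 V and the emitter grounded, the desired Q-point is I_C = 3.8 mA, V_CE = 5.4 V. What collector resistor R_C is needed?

R_C ≈ 2.8 kΩ

Collector loop: V_CC = I_C·R_C + V_CE.
R_C = (V_CC − V_CE)/I_C = (16 − 5.4)/3.8 = 2.79 kΩ.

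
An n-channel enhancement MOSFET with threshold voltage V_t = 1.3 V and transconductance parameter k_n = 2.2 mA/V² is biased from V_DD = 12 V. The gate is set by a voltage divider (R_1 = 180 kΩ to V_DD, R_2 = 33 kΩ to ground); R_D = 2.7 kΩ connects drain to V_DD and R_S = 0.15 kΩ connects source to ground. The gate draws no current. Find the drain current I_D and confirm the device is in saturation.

V_G = V_DD·R_2/(R_1+R_2) = 12×33/213 = 1.86 V.
Assume saturation: I_D = (k_n/2)(V_GS − V_t)² with V_GS = V_G − I_D·R_S = 1.86 − 0.15·I_D.
Substituting gives 0.0248·I_D² − 1.18·I_D + 0.344 = 0, with roots I_D = 0.292 or 47.6 mA.
The root I_D = 47.6 mA gives V_GS = -5.28 V ≤ V_t, so take I_D = 0.292 mA.
Then V_GS = 1.82 V and V_DS = V_DD − I_D(R_D+R_S) = 12 − 0.292×2.85 = 11.2 V.
Saturation requires V_DS ≥ V_GS − V_t = 0.515 V; 11.2 ≥ 0.515 ✓.

I_D ≈ 0.29 mA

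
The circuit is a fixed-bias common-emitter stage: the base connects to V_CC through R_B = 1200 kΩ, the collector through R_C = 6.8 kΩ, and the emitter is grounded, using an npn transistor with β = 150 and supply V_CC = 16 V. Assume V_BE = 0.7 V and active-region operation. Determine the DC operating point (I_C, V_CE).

Base loop: V_CC = I_B·R_B + V_BE, so I_B = (16 − 0.7)/1200 kΩ = 0.0128 mA.
In the active region I_C = β·I_B = 150 × 0.0128 = 1.91 mA.
Collector loop: V_CE = V_CC − I_C·R_C = 16 − 1.91×6.8 = 2.99 V.
Since V_CE = 2.99 V > V_CE(sat) ≈ 0.2 V, the transistor is in the active region as assumed.

I_C ≈ 1.9 mA, V_CE ≈ 3 V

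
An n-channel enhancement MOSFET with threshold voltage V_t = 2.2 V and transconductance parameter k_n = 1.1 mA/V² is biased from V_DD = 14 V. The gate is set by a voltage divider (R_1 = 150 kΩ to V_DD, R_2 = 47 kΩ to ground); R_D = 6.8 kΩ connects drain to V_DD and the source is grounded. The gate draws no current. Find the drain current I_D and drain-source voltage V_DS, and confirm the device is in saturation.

I_D ≈ 0.71 mA, V_DS ≈ 9.1 V

V_G = V_DD·R_2/(R_1+R_2) = 14×47/197 = 3.34 V. With the source grounded, V_GS = V_G = 3.34 V.
Assume saturation: I_D = (k_n/2)(V_GS − V_t)² = (1.1/2)×(3.34 − 2.2)² = 0.55×1.14² = 0.715 mA.
V_DS = V_DD − I_D·R_D = 14 − 0.715×6.8 = 9.14 V.
Saturation requires V_DS ≥ V_GS − V_t = 1.14 V; 9.14 ≥ 1.14 ✓.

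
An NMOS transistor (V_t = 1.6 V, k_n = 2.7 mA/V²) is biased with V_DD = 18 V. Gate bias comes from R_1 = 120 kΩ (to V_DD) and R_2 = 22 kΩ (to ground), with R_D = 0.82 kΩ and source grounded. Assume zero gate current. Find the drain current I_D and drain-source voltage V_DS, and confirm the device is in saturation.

I_D ≈ 1.9 mA, V_DS ≈ 16 V

V_G = V_DD·R_2/(R_1+R_2) = 18×22/142 = 2.79 V. With the source grounded, V_GS = V_G = 2.79 V.
Assume saturation: I_D = (k_n/2)(V_GS − V_t)² = (2.7/2)×(2.79 − 1.6)² = 1.35×1.19² = 1.91 mA.
V_DS = V_DD − I_D·R_D = 18 − 1.91×0.82 = 16.4 V.
Saturation requires V_DS ≥ V_GS − V_t = 1.19 V; 16.4 ≥ 1.19 ✓.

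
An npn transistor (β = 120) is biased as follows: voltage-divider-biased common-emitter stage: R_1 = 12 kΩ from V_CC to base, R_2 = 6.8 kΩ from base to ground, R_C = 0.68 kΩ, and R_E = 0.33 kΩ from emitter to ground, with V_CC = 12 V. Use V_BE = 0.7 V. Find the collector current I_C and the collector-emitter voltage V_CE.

I_C ≈ 9.9 mA, V_CE ≈ 2 V

Thevenize the base divider: V_Th = V_CC·R_2/(R_1+R_2) = 12×6.8/18.8 = 4.34 V, R_Th = R_1‖R_2 = 4.34 kΩ.
Base-emitter loop: V_Th = I_B·R_Th + V_BE + (β+1)I_B·R_E, so I_B = (4.34 − 0.7) / (4.34 + 121×0.33) = 0.0822 mA.
I_C = β·I_B = 120×0.0822 = 9.87 mA, and I_E = (β+1)I_B = 9.95 mA.
V_CE = V_CC − I_C·R_C − I_E·R_E = 12 − 9.87×0.68 − 9.95×0.33 = 2.01 V.
V_CE = 2.01 V > 0.2 V confirms active-region operation.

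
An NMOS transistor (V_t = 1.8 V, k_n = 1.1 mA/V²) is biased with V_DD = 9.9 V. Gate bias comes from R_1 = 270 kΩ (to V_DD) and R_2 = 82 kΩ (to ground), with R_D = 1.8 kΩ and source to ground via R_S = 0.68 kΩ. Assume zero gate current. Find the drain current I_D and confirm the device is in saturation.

I_D ≈ 0.1 mA

V_G = V_DD·R_2/(R_1+R_2) = 9.9×82/352 = 2.31 V.
Assume saturation: I_D = (k_n/2)(V_GS − V_t)² with V_GS = V_G − I_D·R_S = 2.31 − 0.68·I_D.
Substituting gives 0.254·I_D² − 1.38·I_D + 0.141 = 0, with roots I_D = 0.104 or 5.32 mA.
The root I_D = 5.32 mA gives V_GS = -1.31 V ≤ V_t, so take I_D = 0.104 mA.
Then V_GS = 2.24 V and V_DS = V_DD − I_D(R_D+R_S) = 9.9 − 0.104×2.48 = 9.64 V.
Saturation requires V_DS ≥ V_GS − V_t = 0.435 V; 9.64 ≥ 0.435 ✓.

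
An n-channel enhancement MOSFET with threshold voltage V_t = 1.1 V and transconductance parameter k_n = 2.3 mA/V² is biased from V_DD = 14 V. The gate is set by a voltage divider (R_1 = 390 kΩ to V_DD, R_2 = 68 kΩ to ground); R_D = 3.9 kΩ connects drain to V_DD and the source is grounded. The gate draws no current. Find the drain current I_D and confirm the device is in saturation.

I_D ≈ 1.1 mA

V_G = V_DD·R_2/(R_1+R_2) = 14×68/458 = 2.08 V. With the source grounded, V_GS = V_G = 2.08 V.
Assume saturation: I_D = (k_n/2)(V_GS − V_t)² = (2.3/2)×(2.08 − 1.1)² = 1.15×0.979² = 1.1 mA.
V_DS = V_DD − I_D·R_D = 14 − 1.1×3.9 = 9.7 V.
Saturation requires V_DS ≥ V_GS − V_t = 0.979 V; 9.7 ≥ 0.979 ✓.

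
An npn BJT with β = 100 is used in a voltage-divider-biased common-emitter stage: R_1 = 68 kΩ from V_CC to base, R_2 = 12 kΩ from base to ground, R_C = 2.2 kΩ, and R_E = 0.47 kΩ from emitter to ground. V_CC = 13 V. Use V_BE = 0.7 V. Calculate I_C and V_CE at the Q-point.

I_C ≈ 2.2 mA, V_CE ≈ 7.2 V

Thevenize the base divider: V_Th = V_CC·R_2/(R_1+R_2) = 13×12/80 = 1.95 V, R_Th = R_1‖R_2 = 10.2 kΩ.
Base-emitter loop: V_Th = I_B·R_Th + V_BE + (β+1)I_B·R_E, so I_B = (1.95 − 0.7) / (10.2 + 101×0.47) = 0.0217 mA.
I_C = β·I_B = 100×0.0217 = 2.17 mA, and I_E = (β+1)I_B = 2.19 mA.
V_CE = V_CC − I_C·R_C − I_E·R_E = 13 − 2.17×2.2 − 2.19×0.47 = 7.2 V.
V_CE = 7.2 V > 0.2 V confirms active-region operation.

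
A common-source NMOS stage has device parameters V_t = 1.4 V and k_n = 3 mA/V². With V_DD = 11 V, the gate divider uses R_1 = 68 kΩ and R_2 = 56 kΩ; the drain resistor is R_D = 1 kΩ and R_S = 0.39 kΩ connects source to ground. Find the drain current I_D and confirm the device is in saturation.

I_D ≈ 4.6 mA

V_G = V_DD·R_2/(R_1+R_2) = 11×56/124 = 4.97 V.
Assume saturation: I_D = (k_n/2)(V_GS − V_t)² with V_GS = V_G − I_D·R_S = 4.97 − 0.39·I_D.
Substituting gives 0.228·I_D² − 5.17·I_D + 19.1 = 0, with roots I_D = 4.64 or 18 mA.
The root I_D = 18 mA gives V_GS = -2.07 V ≤ V_t, so take I_D = 4.64 mA.
Then V_GS = 3.16 V and V_DS = V_DD − I_D(R_D+R_S) = 11 − 4.64×1.39 = 4.55 V.
Saturation requires V_DS ≥ V_GS − V_t = 1.76 V; 4.55 ≥ 1.76 ✓.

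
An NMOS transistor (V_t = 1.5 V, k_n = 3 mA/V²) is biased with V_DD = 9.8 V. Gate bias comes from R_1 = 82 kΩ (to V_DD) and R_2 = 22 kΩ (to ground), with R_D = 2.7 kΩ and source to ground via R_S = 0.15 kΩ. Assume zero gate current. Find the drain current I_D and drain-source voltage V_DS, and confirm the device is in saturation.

V_G = V_DD·R_2/(R_1+R_2) = 9.8×22/104 = 2.07 V.
Assume saturation: I_D = (k_n/2)(V_GS − V_t)² with V_GS = V_G − I_D·R_S = 2.07 − 0.15·I_D.
Substituting gives 0.0337·I_D² − 1.26·I_D + 0.493 = 0, with roots I_D = 0.396 or 36.9 mA.
The root I_D = 36.9 mA gives V_GS = -3.46 V ≤ V_t, so take I_D = 0.396 mA.
Then V_GS = 2.01 V and V_DS = V_DD − I_D(R_D+R_S) = 9.8 − 0.396×2.85 = 8.67 V.
Saturation requires V_DS ≥ V_GS − V_t = 0.514 V; 8.67 ≥ 0.514 ✓.

I_D ≈ 0.4 mA, V_DS ≈ 8.7 V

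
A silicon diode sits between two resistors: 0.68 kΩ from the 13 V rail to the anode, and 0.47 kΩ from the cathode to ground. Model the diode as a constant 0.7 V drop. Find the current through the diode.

I ≈ 11 mA

The two resistors are in series with the diode, so KVL gives 13 = I·0.68 + 0.7 + I·0.47.
I = (13 − 0.7) / (0.68 + 0.47) kΩ = 12.3 / 1.15 = 10.7 mA.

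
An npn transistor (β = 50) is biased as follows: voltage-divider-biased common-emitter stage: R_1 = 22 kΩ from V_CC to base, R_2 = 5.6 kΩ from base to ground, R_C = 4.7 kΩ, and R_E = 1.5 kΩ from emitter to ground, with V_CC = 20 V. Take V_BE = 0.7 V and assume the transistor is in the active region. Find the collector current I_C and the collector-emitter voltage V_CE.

I_C ≈ 2.1 mA, V_CE ≈ 7.1 V

Thevenize the base divider: V_Th = V_CC·R_2/(R_1+R_2) = 20×5.6/27.6 = 4.06 V, R_Th = R_1‖R_2 = 4.46 kΩ.
Base-emitter loop: V_Th = I_B·R_Th + V_BE + (β+1)I_B·R_E, so I_B = (4.06 − 0.7) / (4.46 + 51×1.5) = 0.0415 mA.
I_C = β·I_B = 50×0.0415 = 2.07 mA, and I_E = (β+1)I_B = 2.12 mA.
V_CE = V_CC − I_C·R_C − I_E·R_E = 20 − 2.07×4.7 − 2.12×1.5 = 7.08 V.
V_CE = 7.08 V > 0.2 V confirms active-region operation.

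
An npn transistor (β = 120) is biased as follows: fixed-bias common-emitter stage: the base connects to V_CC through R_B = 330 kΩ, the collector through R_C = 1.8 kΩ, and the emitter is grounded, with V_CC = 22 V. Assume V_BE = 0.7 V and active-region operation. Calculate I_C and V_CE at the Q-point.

Base loop: V_CC = I_B·R_B + V_BE, so I_B = (22 − 0.7)/330 kΩ = 0.0645 mA.
In the active region I_C = β·I_B = 120 × 0.0645 = 7.75 mA.
Collector loop: V_CE = V_CC − I_C·R_C = 22 − 7.75×1.8 = 8.06 V.
Since V_CE = 8.06 V > V_CE(sat) ≈ 0.2 V, the transistor is in the active region as assumed.

I_C ≈ 7.7 mA, V_CE ≈ 8.1 V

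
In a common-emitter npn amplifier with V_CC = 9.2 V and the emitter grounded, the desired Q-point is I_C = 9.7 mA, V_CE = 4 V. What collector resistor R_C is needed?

R_C ≈ 0.54 kΩ

Collector loop: V_CC = I_C·R_C + V_CE.
R_C = (V_CC − V_CE)/I_C = (9.2 − 4)/9.7 = 0.536 kΩ.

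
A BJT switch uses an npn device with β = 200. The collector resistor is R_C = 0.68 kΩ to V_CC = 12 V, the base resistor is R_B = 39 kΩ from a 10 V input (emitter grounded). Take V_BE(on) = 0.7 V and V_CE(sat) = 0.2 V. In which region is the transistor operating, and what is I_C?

Assume active: I_B = (10 − 0.7)/39 = 0.238 mA, giving I_C = β·I_B = 47.7 mA.
But then V_CE = 12 − 47.7×0.68 = -20.4 V < V_CE(sat) = 0.2 V — impossible in the active region.
So the transistor is saturated. With V_CE = 0.2 V, I_C = (V_CC − 0.2)/R_C = 11.8/0.68 = 17.4 mA.
Check: β·I_B = 47.7 mA > I_C = 17.4 mA, confirming saturation.

saturation; I_C ≈ 17 mA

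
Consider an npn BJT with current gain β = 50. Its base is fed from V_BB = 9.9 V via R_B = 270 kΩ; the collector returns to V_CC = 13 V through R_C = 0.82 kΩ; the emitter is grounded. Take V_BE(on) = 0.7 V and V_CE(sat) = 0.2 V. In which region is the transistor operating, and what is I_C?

active; I_C ≈ 1.7 mA

Assume active. Base-emitter loop: I_B = (V_BB − V_BE)/R_B = (9.9 − 0.7)/270 = 0.0341 mA.
I_C = β·I_B = 50×0.0341 = 1.7 mA.
V_CE = V_CC − I_C·R_C = 13 − 1.7×0.82 = 11.6 V > V_CE(sat), so the active-region assumption holds.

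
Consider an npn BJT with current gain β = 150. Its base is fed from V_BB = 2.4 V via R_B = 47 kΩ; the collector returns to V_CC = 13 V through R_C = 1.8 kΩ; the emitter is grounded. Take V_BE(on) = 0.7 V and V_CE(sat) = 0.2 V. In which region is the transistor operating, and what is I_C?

Assume active. Base-emitter loop: I_B = (V_BB − V_BE)/R_B = (2.4 − 0.7)/47 = 0.0362 mA.
I_C = β·I_B = 150×0.0362 = 5.43 mA.
V_CE = V_CC − I_C·R_C = 13 − 5.43×1.8 = 3.23 V > V_CE(sat), so the active-region assumption holds.

active; I_C ≈ 5.4 mA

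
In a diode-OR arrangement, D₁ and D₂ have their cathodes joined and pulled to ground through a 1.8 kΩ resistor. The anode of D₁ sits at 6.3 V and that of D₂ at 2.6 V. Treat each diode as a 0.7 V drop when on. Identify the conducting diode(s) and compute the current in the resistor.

Assume both conduct. Then node N would need to be at both 6.3−0.7 = 5.6 V and 2.6−0.7 = 1.9 V, which is impossible.
Assume only D₁ conducts: V_N = 6.3 − 0.7 = 5.6 V, so I_R = 5.6/1.8 = 3.11 mA.
Check D₂: its anode-to-cathode voltage is 2.6 − 5.6 = -3 V < 0.7 V, so it is off. The assumption is consistent.

Only D₁ conducts; I_R ≈ 3.1 mA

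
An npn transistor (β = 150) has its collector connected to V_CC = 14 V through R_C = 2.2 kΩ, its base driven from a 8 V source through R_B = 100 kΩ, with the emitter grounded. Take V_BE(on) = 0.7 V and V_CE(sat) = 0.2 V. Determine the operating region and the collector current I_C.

saturation; I_C ≈ 6.3 mA

Assume active: I_B = (8 − 0.7)/100 = 0.073 mA, giving I_C = β·I_B = 10.9 mA.
But then V_CE = 14 − 10.9×2.2 = -10.1 V < V_CE(sat) = 0.2 V — impossible in the active region.
So the transistor is saturated. With V_CE = 0.2 V, I_C = (V_CC − 0.2)/R_C = 13.8/2.2 = 6.27 mA.
Check: β·I_B = 10.9 mA > I_C = 6.27 mA, confirming saturation.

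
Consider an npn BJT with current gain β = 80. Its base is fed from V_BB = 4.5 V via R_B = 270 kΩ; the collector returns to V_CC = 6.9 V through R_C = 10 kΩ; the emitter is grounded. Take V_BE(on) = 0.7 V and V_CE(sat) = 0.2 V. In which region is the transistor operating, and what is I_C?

saturation; I_C ≈ 0.67 mA

Assume active: I_B = (4.5 − 0.7)/270 = 0.0141 mA, giving I_C = β·I_B = 1.13 mA.
But then V_CE = 6.9 − 1.13×10 = -4.36 V < V_CE(sat) = 0.2 V — impossible in the active region.
So the transistor is saturated. With V_CE = 0.2 V, I_C = (V_CC − 0.2)/R_C = 6.7/10 = 0.67 mA.
Check: β·I_B = 1.13 mA > I_C = 0.67 mA, confirming saturation.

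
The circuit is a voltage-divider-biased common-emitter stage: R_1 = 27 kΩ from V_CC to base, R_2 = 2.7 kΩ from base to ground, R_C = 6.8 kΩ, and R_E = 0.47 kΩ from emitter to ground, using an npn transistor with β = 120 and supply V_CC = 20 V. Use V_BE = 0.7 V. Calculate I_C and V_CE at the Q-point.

I_C ≈ 2.3 mA, V_CE ≈ 3.5 V

Thevenize the base divider: V_Th = V_CC·R_2/(R_1+R_2) = 20×2.7/29.7 = 1.82 V, R_Th = R_1‖R_2 = 2.45 kΩ.
Base-emitter loop: V_Th = I_B·R_Th + V_BE + (β+1)I_B·R_E, so I_B = (1.82 − 0.7) / (2.45 + 121×0.47) = 0.0188 mA.
I_C = β·I_B = 120×0.0188 = 2.26 mA, and I_E = (β+1)I_B = 2.28 mA.
V_CE = V_CC − I_C·R_C − I_E·R_E = 20 − 2.26×6.8 − 2.28×0.47 = 3.55 V.
V_CE = 3.55 V > 0.2 V confirms active-region operation.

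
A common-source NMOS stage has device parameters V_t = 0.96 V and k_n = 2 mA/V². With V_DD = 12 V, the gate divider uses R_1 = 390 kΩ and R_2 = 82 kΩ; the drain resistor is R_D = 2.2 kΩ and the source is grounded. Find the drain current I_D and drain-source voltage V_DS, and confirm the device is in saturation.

V_G = V_DD·R_2/(R_1+R_2) = 12×82/472 = 2.08 V. With the source grounded, V_GS = V_G = 2.08 V.
Assume saturation: I_D = (k_n/2)(V_GS − V_t)² = (2/2)×(2.08 − 0.96)² = 1×1.12² = 1.27 mA.
V_DS = V_DD − I_D·R_D = 12 − 1.27×2.2 = 9.22 V.
Saturation requires V_DS ≥ V_GS − V_t = 1.12 V; 9.22 ≥ 1.12 ✓.

I_D ≈ 1.3 mA, V_DS ≈ 9.2 V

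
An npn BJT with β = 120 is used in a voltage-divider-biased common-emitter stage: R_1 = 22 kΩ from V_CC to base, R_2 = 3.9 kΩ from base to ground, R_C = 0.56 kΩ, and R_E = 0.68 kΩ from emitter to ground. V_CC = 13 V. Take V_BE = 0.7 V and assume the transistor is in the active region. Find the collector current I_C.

I_C ≈ 1.8 mA

Thevenize the base divider: V_Th = V_CC·R_2/(R_1+R_2) = 13×3.9/25.9 = 1.96 V, R_Th = R_1‖R_2 = 3.31 kΩ.
Base-emitter loop: V_Th = I_B·R_Th + V_BE + (β+1)I_B·R_E, so I_B = (1.96 − 0.7) / (3.31 + 121×0.68) = 0.0147 mA.
I_C = β·I_B = 120×0.0147 = 1.76 mA, and I_E = (β+1)I_B = 1.78 mA.
V_CE = V_CC − I_C·R_C − I_E·R_E = 13 − 1.76×0.56 − 1.78×0.68 = 10.8 V.
V_CE = 10.8 V > 0.2 V confirms active-region operation.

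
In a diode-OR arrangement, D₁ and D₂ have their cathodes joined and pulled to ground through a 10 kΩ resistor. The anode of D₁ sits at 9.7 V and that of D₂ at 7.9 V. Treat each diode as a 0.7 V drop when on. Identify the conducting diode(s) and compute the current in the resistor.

Only D₁ conducts; I_R ≈ 0.9 mA

Assume both conduct. Then node N would need to be at both 9.7−0.7 = 9 V and 7.9−0.7 = 7.2 V, which is impossible.
Assume only D₁ conducts: V_N = 9.7 − 0.7 = 9 V, so I_R = 9/10 = 0.9 mA.
Check D₂: its anode-to-cathode voltage is 7.9 − 9 = -1.1 V < 0.7 V, so it is off. The assumption is consistent.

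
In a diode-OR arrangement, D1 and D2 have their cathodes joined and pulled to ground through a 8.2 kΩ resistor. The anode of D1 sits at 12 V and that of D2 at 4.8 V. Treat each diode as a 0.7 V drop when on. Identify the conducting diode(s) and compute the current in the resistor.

Assume both conduct. Then node N would need to be at both 12−0.7 = 11.3 V and 4.8−0.7 = 4.1 V, which is impossible.
Assume only D1 conducts: V_N = 12 − 0.7 = 11.3 V, so I_R = 11.3/8.2 = 1.38 mA.
Check D2: its anode-to-cathode voltage is 4.8 − 11.3 = -6.5 V < 0.7 V, so it is off. The assumption is consistent.

Only D1 conducts; I_R ≈ 1.4 mA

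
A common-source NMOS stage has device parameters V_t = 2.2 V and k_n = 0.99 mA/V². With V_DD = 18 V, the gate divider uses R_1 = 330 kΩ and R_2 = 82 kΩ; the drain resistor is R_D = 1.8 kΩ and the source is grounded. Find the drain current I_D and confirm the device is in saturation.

I_D ≈ 0.95 mA

V_G = V_DD·R_2/(R_1+R_2) = 18×82/412 = 3.58 V. With the source grounded, V_GS = V_G = 3.58 V.
Assume saturation: I_D = (k_n/2)(V_GS − V_t)² = (0.99/2)×(3.58 − 2.2)² = 0.495×1.38² = 0.946 mA.
V_DS = V_DD − I_D·R_D = 18 − 0.946×1.8 = 16.3 V.
Saturation requires V_DS ≥ V_GS − V_t = 1.38 V; 16.3 ≥ 1.38 ✓.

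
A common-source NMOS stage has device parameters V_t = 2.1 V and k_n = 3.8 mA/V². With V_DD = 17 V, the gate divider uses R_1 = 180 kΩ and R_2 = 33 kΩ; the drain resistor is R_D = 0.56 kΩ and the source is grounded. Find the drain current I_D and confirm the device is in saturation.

V_G = V_DD·R_2/(R_1+R_2) = 17×33/213 = 2.63 V. With the source grounded, V_GS = V_G = 2.63 V.
Assume saturation: I_D = (k_n/2)(V_GS − V_t)² = (3.8/2)×(2.63 − 2.1)² = 1.9×0.534² = 0.541 mA.
V_DS = V_DD − I_D·R_D = 17 − 0.541×0.56 = 16.7 V.
Saturation requires V_DS ≥ V_GS − V_t = 0.534 V; 16.7 ≥ 0.534 ✓.

I_D ≈ 0.54 mA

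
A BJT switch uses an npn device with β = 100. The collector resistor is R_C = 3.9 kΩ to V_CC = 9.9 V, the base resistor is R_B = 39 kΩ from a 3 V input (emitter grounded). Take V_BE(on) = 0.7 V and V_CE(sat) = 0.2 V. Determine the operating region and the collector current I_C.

Assume active: I_B = (3 − 0.7)/39 = 0.059 mA, giving I_C = β·I_B = 5.9 mA.
But then V_CE = 9.9 − 5.9×3.9 = -13.1 V < V_CE(sat) = 0.2 V — impossible in the active region.
So the transistor is saturated. With V_CE = 0.2 V, I_C = (V_CC − 0.2)/R_C = 9.7/3.9 = 2.49 mA.
Check: β·I_B = 5.9 mA > I_C = 2.49 mA, confirming saturation.

saturation; I_C ≈ 2.5 mA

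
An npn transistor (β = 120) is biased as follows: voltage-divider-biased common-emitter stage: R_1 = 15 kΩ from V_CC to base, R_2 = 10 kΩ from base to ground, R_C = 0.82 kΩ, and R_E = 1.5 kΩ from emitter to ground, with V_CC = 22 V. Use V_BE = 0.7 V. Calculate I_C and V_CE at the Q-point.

I_C ≈ 5.2 mA, V_CE ≈ 9.9 V

Thevenize the base divider: V_Th = V_CC·R_2/(R_1+R_2) = 22×10/25 = 8.8 V, R_Th = R_1‖R_2 = 6 kΩ.
Base-emitter loop: V_Th = I_B·R_Th + V_BE + (β+1)I_B·R_E, so I_B = (8.8 − 0.7) / (6 + 121×1.5) = 0.0432 mA.
I_C = β·I_B = 120×0.0432 = 5.18 mA, and I_E = (β+1)I_B = 5.23 mA.
V_CE = V_CC − I_C·R_C − I_E·R_E = 22 − 5.18×0.82 − 5.23×1.5 = 9.91 V.
V_CE = 9.91 V > 0.2 V confirms active-region operation.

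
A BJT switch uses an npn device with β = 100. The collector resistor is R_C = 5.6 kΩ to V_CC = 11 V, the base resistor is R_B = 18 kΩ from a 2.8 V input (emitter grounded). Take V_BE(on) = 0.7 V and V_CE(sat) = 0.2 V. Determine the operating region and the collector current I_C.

saturation; I_C ≈ 1.9 mA

Assume active: I_B = (2.8 − 0.7)/18 = 0.117 mA, giving I_C = β·I_B = 11.7 mA.
But then V_CE = 11 − 11.7×5.6 = -54.3 V < V_CE(sat) = 0.2 V — impossible in the active region.
So the transistor is saturated. With V_CE = 0.2 V, I_C = (V_CC − 0.2)/R_C = 10.8/5.6 = 1.93 mA.
Check: β·I_B = 11.7 mA > I_C = 1.93 mA, confirming saturation.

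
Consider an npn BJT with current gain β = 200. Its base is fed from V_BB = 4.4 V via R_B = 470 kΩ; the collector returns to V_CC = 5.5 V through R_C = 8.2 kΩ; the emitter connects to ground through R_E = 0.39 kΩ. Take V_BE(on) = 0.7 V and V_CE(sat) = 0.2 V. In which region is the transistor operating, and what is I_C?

saturation; I_C ≈ 0.62 mA

Assume active: I_B = (4.4 − 0.7)/(470 + 201×0.39) = 0.00675 mA, I_C = β·I_B = 1.35 mA.
Then V_CE = 5.5 − 1.35×8.2 − 1.36×0.39 = -6.09 V < 0.2 V — the active assumption fails.
Re-solve with V_CE = 0.2 V. KCL at the emitter: V_E/R_E = (V_BB−0.7−V_E)/R_B + (V_CC−0.2−V_E)/R_C, giving V_E = 0.243 V.
I_C = (V_CC − 0.2 − V_E)/R_C = (5.3 − 0.243)/8.2 = 0.617 mA.
Check: I_B = (3.7 − 0.243)/470 = 0.00735 mA, and β·I_B = 1.47 mA > I_C, confirming saturation.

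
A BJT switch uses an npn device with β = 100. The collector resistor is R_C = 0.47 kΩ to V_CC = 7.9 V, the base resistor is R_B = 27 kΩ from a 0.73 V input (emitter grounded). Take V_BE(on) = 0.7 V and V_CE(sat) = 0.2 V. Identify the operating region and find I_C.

Assume active. Base-emitter loop: I_B = (V_BB − V_BE)/R_B = (0.73 − 0.7)/27 = 0.00111 mA.
I_C = β·I_B = 100×0.00111 = 0.111 mA.
V_CE = V_CC − I_C·R_C = 7.9 − 0.111×0.47 = 7.85 V > V_CE(sat), so the active-region assumption holds.

active; I_C ≈ 0.11 mA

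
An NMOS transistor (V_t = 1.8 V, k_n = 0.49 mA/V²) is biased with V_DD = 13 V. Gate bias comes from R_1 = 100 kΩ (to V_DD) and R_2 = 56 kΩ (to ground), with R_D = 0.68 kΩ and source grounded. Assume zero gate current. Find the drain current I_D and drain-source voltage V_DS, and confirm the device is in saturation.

I_D ≈ 2 mA, V_DS ≈ 12 V

V_G = V_DD·R_2/(R_1+R_2) = 13×56/156 = 4.67 V. With the source grounded, V_GS = V_G = 4.67 V.
Assume saturation: I_D = (k_n/2)(V_GS − V_t)² = (0.49/2)×(4.67 − 1.8)² = 0.245×2.87² = 2.01 mA.
V_DS = V_DD − I_D·R_D = 13 − 2.01×0.68 = 11.6 V.
Saturation requires V_DS ≥ V_GS − V_t = 2.87 V; 11.6 ≥ 2.87 ✓.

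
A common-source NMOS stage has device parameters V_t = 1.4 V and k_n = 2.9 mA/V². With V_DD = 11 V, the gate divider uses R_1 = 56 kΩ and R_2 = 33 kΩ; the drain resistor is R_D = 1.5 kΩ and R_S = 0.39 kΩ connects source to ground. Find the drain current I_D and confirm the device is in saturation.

V_G = V_DD·R_2/(R_1+R_2) = 11×33/89 = 4.08 V.
Assume saturation: I_D = (k_n/2)(V_GS − V_t)² with V_GS = V_G − I_D·R_S = 4.08 − 0.39·I_D.
Substituting gives 0.221·I_D² − 4.03·I_D + 10.4 = 0, with roots I_D = 3.11 or 15.2 mA.
The root I_D = 15.2 mA gives V_GS = -1.83 V ≤ V_t, so take I_D = 3.11 mA.
Then V_GS = 2.86 V and V_DS = V_DD − I_D(R_D+R_S) = 11 − 3.11×1.89 = 5.12 V.
Saturation requires V_DS ≥ V_GS − V_t = 1.46 V; 5.12 ≥ 1.46 ✓.

I_D ≈ 3.1 mA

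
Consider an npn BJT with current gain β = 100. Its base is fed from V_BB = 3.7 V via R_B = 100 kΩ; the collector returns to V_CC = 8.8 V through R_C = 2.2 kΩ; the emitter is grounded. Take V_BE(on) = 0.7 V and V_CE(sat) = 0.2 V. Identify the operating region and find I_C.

Assume active. Base-emitter loop: I_B = (V_BB − V_BE)/R_B = (3.7 − 0.7)/100 = 0.03 mA.
I_C = β·I_B = 100×0.03 = 3 mA.
V_CE = V_CC − I_C·R_C = 8.8 − 3×2.2 = 2.2 V > V_CE(sat), so the active-region assumption holds.

active; I_C ≈ 3 mA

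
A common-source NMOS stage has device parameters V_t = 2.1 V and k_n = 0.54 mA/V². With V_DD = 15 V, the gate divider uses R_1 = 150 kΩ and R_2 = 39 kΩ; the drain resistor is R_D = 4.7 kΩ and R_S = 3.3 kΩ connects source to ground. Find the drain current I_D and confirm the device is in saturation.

I_D ≈ 0.11 mA

V_G = V_DD·R_2/(R_1+R_2) = 15×39/189 = 3.1 V.
Assume saturation: I_D = (k_n/2)(V_GS − V_t)² with V_GS = V_G − I_D·R_S = 3.1 − 3.3·I_D.
Substituting gives 2.94·I_D² − 2.77·I_D + 0.267 = 0, with roots I_D = 0.109 or 0.834 mA.
The root I_D = 0.834 mA gives V_GS = 0.342 V ≤ V_t, so take I_D = 0.109 mA.
Then V_GS = 2.74 V and V_DS = V_DD − I_D(R_D+R_S) = 15 − 0.109×8 = 14.1 V.
Saturation requires V_DS ≥ V_GS − V_t = 0.635 V; 14.1 ≥ 0.635 ✓.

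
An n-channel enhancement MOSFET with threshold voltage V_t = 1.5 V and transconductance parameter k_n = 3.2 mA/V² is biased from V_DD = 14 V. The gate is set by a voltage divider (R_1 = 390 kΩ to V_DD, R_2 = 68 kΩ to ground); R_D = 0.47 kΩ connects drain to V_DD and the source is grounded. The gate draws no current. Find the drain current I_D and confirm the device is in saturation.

V_G = V_DD·R_2/(R_1+R_2) = 14×68/458 = 2.08 V. With the source grounded, V_GS = V_G = 2.08 V.
Assume saturation: I_D = (k_n/2)(V_GS − V_t)² = (3.2/2)×(2.08 − 1.5)² = 1.6×0.579² = 0.536 mA.
V_DS = V_DD − I_D·R_D = 14 − 0.536×0.47 = 13.7 V.
Saturation requires V_DS ≥ V_GS − V_t = 0.579 V; 13.7 ≥ 0.579 ✓.

I_D ≈ 0.54 mA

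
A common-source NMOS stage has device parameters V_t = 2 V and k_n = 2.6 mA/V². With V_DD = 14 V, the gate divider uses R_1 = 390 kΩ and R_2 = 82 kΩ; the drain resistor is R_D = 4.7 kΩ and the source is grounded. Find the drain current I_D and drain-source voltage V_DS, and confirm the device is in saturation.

V_G = V_DD·R_2/(R_1+R_2) = 14×82/472 = 2.43 V. With the source grounded, V_GS = V_G = 2.43 V.
Assume saturation: I_D = (k_n/2)(V_GS − V_t)² = (2.6/2)×(2.43 − 2)² = 1.3×0.432² = 0.243 mA.
V_DS = V_DD − I_D·R_D = 14 − 0.243×4.7 = 12.9 V.
Saturation requires V_DS ≥ V_GS − V_t = 0.432 V; 12.9 ≥ 0.432 ✓.

I_D ≈ 0.24 mA, V_DS ≈ 13 V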